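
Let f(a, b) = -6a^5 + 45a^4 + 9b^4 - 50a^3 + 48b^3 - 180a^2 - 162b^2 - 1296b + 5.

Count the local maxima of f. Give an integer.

f separates as a function of a plus a function of b, so ∇f=0 decouples.
∂f/∂a = -30a(a - 4)(a - 3)(a + 1) = 0 at a ∈ {-1, 0, 3, 4}; ∂f/∂b = 36(b - 3)(b + 3)(b + 4) = 0 at b ∈ {-4, -3, 3}.
The Hessian is diagonal: diag(f_aa, f_bb). Second derivatives: f_aa(-1)=600, f_aa(0)=-360, f_aa(3)=360, f_aa(4)=-600; f_bb(-4)=252, f_bb(-3)=-216, f_bb(3)=1512.
Local maxima occur where both diagonal entries negative: (0, -3), (4, -3). Count: 2.

2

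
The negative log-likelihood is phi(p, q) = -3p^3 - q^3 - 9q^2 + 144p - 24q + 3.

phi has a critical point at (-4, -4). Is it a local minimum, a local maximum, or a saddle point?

local minimum

The mixed partial ∂²phi/∂p∂q is 0, so the Hessian at any point is diag(phi_pp, phi_qq) = diag(-18p, -6(q + 3)).
At (-4, -4): H = diag(72, 6).
Both eigenvalues are positive, so H is positive definite: a local minimum.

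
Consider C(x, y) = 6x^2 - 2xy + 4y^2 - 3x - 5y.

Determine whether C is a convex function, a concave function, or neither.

convex

C is quadratic, so its Hessian is the constant matrix H = [[12, -2], [-2, 8]].
det(H) = 92, tr(H) = 20.
det(H) > 0 and tr(H) > 0, so H is positive definite everywhere: convex.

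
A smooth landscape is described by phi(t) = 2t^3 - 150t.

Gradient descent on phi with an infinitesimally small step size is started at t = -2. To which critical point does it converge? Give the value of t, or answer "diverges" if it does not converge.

phi'(t) = 6(t - 5)(t + 5), so phi'(-2) = -126.
Gradient descent moves in the -phi' direction, i.e. t is increasing.
The nearest critical point in that direction is t = 5, where phi'' = 60 > 0 (a local minimum). The iterate converges there.

5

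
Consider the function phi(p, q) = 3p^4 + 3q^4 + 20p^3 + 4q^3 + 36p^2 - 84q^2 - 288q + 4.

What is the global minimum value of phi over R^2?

-1468

phi(p,q) separates as A(p) + B(q) + 4, so its minimum is min A + min B + 4.
A'(p) = 12p(p + 2)(p + 3) vanishes at p ∈ {-3, -2, 0}; B'(q) = 12(q - 4)(q + 2)(q + 3) vanishes at q ∈ {-3, -2, 4}.
Local minima of A (where A''>0): A(-3)=27, A(0)=0. Local minima of B: B(-3)=243, B(4)=-1472.
So the global minimum of phi is A(0) + B(4) + 4 = 0 − 1472 + 4 = -1468, attained at (0, 4).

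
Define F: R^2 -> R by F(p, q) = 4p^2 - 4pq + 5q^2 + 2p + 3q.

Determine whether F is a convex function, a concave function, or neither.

F is quadratic, so its Hessian is the constant matrix H = [[8, -4], [-4, 10]].
det(H) = 64, tr(H) = 18.
det(H) > 0 and tr(H) > 0, so H is positive definite everywhere: convex.

convex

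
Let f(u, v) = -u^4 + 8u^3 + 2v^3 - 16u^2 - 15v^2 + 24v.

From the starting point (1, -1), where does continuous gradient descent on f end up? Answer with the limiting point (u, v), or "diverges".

diverges

f is separable, so gradient descent decouples: u follows -∂f/∂u, v follows -∂f/∂v.
∂f/∂u = -4u(u - 4)(u - 2); at u=1 this is -12, so u increases.
∂f/∂v = 6(v - 4)(v - 1); at v=-1 this is 60, so v decreases.
The v-coordinate has no critical point in that direction and runs off to infinity.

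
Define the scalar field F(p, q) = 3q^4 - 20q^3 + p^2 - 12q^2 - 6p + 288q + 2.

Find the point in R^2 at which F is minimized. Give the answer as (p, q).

F(p,q) separates as A(p) + B(q) + 2, so its minimum is min A + min B + 2.
A'(p) = 2p - 6 vanishes at p ∈ {3}; B'(q) = 12(q - 4)(q - 3)(q + 2) vanishes at q ∈ {-2, 3, 4}.
Local minima of A (where A''>0): A(3)=-9. Local minima of B: B(-2)=-416, B(4)=448.
So the global minimum of F is A(3) + B(-2) + 2 = -9 − 416 + 2 = -423, attained at (3, -2).

(3, -2)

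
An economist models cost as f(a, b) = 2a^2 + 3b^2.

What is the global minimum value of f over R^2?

f(a,b) separates as P(a) + Q(b), so its minimum is min P + min Q.
P'(a) = 4a vanishes at a ∈ {0}; Q'(b) = 6b vanishes at b ∈ {0}.
Local minima of P (where P''>0): P(0)=0. Local minima of Q: Q(0)=0.
So the global minimum of f is P(0) + Q(0) = 0 + 0 = 0, attained at (0, 0).

0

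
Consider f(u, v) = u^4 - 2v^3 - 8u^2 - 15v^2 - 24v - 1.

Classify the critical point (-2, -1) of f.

The mixed partial ∂²f/∂u∂v is 0, so the Hessian at any point is diag(f_uu, f_vv) = diag(4(3u^2 - 4), -6(2v + 5)).
At (-2, -1): H = diag(32, -18).
The eigenvalues have opposite signs, so H is indefinite: a saddle point.

saddle point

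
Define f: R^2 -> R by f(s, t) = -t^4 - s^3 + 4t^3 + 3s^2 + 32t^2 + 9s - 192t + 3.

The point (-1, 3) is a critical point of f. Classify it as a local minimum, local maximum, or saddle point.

The mixed partial ∂²f/∂s∂t is 0, so the Hessian at any point is diag(f_ss, f_tt) = diag(6(-s + 1), 4(-3t^2 + 6t + 16)).
At (-1, 3): H = diag(12, 28).
Both eigenvalues are positive, so H is positive definite: a local minimum.

local minimum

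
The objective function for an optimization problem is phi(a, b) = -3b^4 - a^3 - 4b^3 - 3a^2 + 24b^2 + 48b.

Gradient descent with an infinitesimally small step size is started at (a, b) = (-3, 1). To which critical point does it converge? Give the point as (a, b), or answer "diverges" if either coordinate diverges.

phi is separable, so gradient descent decouples: a follows -∂phi/∂a, b follows -∂phi/∂b.
∂phi/∂a = -3a(a + 2); at a=-3 this is -9, so a increases.
∂phi/∂b = -12(b - 2)(b + 1)(b + 2); at b=1 this is 72, so b decreases.
a converges to its nearest critical value -2 (a local min of the a-part); b converges to -1. The iterate converges to (-2, -1).

(-2, -1)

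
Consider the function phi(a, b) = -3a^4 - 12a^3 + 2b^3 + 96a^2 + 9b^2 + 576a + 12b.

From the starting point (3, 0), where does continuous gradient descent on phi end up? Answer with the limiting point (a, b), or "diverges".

(-3, -1)

phi is separable, so gradient descent decouples: a follows -∂phi/∂a, b follows -∂phi/∂b.
∂phi/∂a = -12(a - 4)(a + 3)(a + 4); at a=3 this is 504, so a decreases.
∂phi/∂b = 6(b + 1)(b + 2); at b=0 this is 12, so b decreases.
a converges to its nearest critical value -3 (a local min of the a-part); b converges to -1. The iterate converges to (-3, -1).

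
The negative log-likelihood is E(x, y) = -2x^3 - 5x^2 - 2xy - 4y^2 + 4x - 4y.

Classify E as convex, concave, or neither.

The term -2x^3 is cubic, so the Hessian is not constant.
∂²E/∂x² = -12x - 10, which takes both signs as x varies (negative for sufficiently large x). A diagonal entry of the Hessian changing sign means the Hessian is neither positive- nor negative-semidefinite on all of R^2.

neither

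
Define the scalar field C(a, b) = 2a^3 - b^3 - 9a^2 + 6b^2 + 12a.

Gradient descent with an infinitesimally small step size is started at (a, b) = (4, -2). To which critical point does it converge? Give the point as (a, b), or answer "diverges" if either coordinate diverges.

C is separable, so gradient descent decouples: a follows -∂C/∂a, b follows -∂C/∂b.
∂C/∂a = 6(a - 2)(a - 1); at a=4 this is 36, so a decreases.
∂C/∂b = -3b(b - 4); at b=-2 this is -36, so b increases.
a converges to its nearest critical value 2 (a local min of the a-part); b converges to 0. The iterate converges to (2, 0).

(2, 0)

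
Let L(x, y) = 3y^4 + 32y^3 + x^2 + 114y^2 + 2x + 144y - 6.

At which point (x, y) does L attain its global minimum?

L(x,y) separates as P(x) + Q(y) − 6, so its minimum is min P + min Q − 6.
P'(x) = 2x + 2 vanishes at x ∈ {-1}; Q'(y) = 12(y + 1)(y + 3)(y + 4) vanishes at y ∈ {-4, -3, -1}.
Local minima of P (where P''>0): P(-1)=-1. Local minima of Q: Q(-4)=-32, Q(-1)=-59.
So the global minimum of L is P(-1) + Q(-1) − 6 = -1 − 59 − 6 = -66, attained at (-1, -1).

(-1, -1)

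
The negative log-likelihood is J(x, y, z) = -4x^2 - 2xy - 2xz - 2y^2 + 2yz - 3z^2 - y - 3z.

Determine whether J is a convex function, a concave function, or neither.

J is quadratic, so its Hessian is the constant matrix H = [[-8, -2, -2], [-2, -4, 2], [-2, 2, -6]].
Leading principal minors: -8, 28, -104.
Signs alternate −, +, − ⇒ H ≺ 0 ⇒ concave.

concave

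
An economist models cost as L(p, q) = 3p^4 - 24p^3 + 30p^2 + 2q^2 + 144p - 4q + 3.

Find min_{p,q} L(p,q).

-86

L(p,q) separates as A(p) + B(q) + 3, so its minimum is min A + min B + 3.
A'(p) = 12(p - 4)(p - 3)(p + 1) vanishes at p ∈ {-1, 3, 4}; B'(q) = 4q - 4 vanishes at q ∈ {1}.
Local minima of A (where A''>0): A(-1)=-87, A(4)=288. Local minima of B: B(1)=-2.
So the global minimum of L is A(-1) + B(1) + 3 = -87 − 2 + 3 = -86, attained at (-1, 1).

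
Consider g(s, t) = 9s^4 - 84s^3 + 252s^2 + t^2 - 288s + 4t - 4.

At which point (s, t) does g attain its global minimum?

(4, -2)

g(s,t) separates as P(s) + Q(t) − 4, so its minimum is min P + min Q − 4.
P'(s) = 36(s - 4)(s - 2)(s - 1) vanishes at s ∈ {1, 2, 4}; Q'(t) = 2(t + 2) vanishes at t ∈ {-2}.
Local minima of P (where P''>0): P(1)=-111, P(4)=-192. Local minima of Q: Q(-2)=-4.
So the global minimum of g is P(4) + Q(-2) − 4 = -192 − 4 − 4 = -200, attained at (4, -2).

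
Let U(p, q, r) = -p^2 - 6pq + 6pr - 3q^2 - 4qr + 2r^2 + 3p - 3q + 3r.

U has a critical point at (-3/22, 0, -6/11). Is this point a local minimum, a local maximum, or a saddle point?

saddle point

The Hessian is constant: H = [[-2, -6, 6], [-6, -6, -4], [6, -4, 4]].
Leading principal minors: Δ₁ = -2, Δ₂ = -24, Δ₃ = 440.
The minors fit neither the all-positive nor the alternating-sign pattern, so H is indefinite: a saddle point.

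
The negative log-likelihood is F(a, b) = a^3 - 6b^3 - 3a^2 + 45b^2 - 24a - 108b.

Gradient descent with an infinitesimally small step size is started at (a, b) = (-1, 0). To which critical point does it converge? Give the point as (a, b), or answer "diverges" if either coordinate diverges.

(4, 2)

F is separable, so gradient descent decouples: a follows -∂F/∂a, b follows -∂F/∂b.
∂F/∂a = 3(a - 4)(a + 2); at a=-1 this is -15, so a increases.
∂F/∂b = -18(b - 3)(b - 2); at b=0 this is -108, so b increases.
a converges to its nearest critical value 4 (a local min of the a-part); b converges to 2. The iterate converges to (4, 2).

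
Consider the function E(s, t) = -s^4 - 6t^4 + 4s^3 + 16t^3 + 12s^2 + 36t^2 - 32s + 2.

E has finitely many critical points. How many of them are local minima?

E separates as a function of s plus a function of t, so ∇E=0 decouples.
∂E/∂s = -4(s - 4)(s - 1)(s + 2) = 0 at s ∈ {-2, 1, 4}; ∂E/∂t = -24t(t - 3)(t + 1) = 0 at t ∈ {-1, 0, 3}.
The Hessian is diagonal: diag(E_ss, E_tt). Second derivatives: E_ss(-2)=-72, E_ss(1)=36, E_ss(4)=-72; E_tt(-1)=-96, E_tt(0)=72, E_tt(3)=-288.
Local minima occur where both diagonal entries positive: (1, 0). Count: 1.

1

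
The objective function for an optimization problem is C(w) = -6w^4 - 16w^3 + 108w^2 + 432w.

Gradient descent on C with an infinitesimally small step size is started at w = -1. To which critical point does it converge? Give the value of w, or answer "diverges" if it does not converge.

C'(w) = -24(w - 3)(w + 2)(w + 3), so C'(-1) = 192.
Gradient descent moves in the -C' direction, i.e. w is decreasing.
The nearest critical point in that direction is w = -2, where C'' = 120 > 0 (a local minimum). The iterate converges there.

-2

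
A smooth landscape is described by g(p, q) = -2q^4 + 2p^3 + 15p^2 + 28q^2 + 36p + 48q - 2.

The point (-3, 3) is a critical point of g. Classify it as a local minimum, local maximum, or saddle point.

local maximum

The mixed partial ∂²g/∂p∂q is 0, so the Hessian at any point is diag(g_pp, g_qq) = diag(6(2p + 5), 8(-3q^2 + 7)).
At (-3, 3): H = diag(-6, -160).
Both eigenvalues are negative, so H is negative definite: a local maximum.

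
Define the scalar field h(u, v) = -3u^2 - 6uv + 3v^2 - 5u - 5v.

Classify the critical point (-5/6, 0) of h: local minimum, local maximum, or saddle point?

The Hessian of h is constant: H = [[-6, -6], [-6, 6]].
det(H) = (-6)·6 − (-6)² = -72.
Since det(H) < 0, H is indefinite and the critical point is a saddle point.

saddle point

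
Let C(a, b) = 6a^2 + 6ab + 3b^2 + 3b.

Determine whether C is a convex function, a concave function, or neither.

C is quadratic, so its Hessian is the constant matrix H = [[12, 6], [6, 6]].
det(H) = 36, tr(H) = 18.
det(H) > 0 and tr(H) > 0, so H is positive definite everywhere: convex.

convex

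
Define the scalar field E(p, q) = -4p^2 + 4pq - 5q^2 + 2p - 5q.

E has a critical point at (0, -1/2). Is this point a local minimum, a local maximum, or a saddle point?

The Hessian of E is constant: H = [[-8, 4], [4, -10]].
det(H) = (-8)·(-10) − 4² = 64.
det(H) > 0 and tr(H) = -18 < 0, so H is negative definite and the point is a local maximum.

local maximum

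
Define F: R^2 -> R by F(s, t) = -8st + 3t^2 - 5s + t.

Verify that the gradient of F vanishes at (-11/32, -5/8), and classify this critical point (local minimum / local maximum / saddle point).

∇F = (-8t - 5, -8s + 6t + 1); substituting (-11/32, -5/8) gives ∇F = (0, 0), so (-11/32, -5/8) is indeed a critical point.
The Hessian of F is constant: H = [[0, -8], [-8, 6]].
det(H) = 0·6 − (-8)² = -64.
Since det(H) < 0, H is indefinite and the critical point is a saddle point.

saddle point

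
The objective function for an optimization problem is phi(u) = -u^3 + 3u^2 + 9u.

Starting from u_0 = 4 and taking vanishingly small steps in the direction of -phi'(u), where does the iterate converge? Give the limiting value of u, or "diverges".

diverges

phi'(u) = -3(u - 3)(u + 1), so phi'(4) = -15.
Gradient descent moves in the -phi' direction, i.e. u is increasing.
There is no critical point above u=4, and phi' keeps the same sign, so the iterate runs off to +∞.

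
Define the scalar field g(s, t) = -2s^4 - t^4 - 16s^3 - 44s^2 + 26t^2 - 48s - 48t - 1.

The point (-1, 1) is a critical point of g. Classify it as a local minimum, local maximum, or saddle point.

The mixed partial ∂²g/∂s∂t is 0, so the Hessian at any point is diag(g_ss, g_tt) = diag(-8(3s^2 + 12s + 11), 4(-3t^2 + 13)).
At (-1, 1): H = diag(-16, 40).
The eigenvalues have opposite signs, so H is indefinite: a saddle point.

saddle point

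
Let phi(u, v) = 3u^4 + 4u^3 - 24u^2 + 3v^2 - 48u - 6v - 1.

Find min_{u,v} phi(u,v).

-116

phi(u,v) separates as P(u) + Q(v) − 1, so its minimum is min P + min Q − 1.
P'(u) = 12(u - 2)(u + 1)(u + 2) vanishes at u ∈ {-2, -1, 2}; Q'(v) = 6v - 6 vanishes at v ∈ {1}.
Local minima of P (where P''>0): P(-2)=16, P(2)=-112. Local minima of Q: Q(1)=-3.
So the global minimum of phi is P(2) + Q(1) − 1 = -112 − 3 − 1 = -116, attained at (2, 1).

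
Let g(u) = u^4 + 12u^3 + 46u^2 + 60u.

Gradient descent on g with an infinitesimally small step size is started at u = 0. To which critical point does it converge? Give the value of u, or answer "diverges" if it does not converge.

g'(u) = 4(u + 1)(u + 3)(u + 5), so g'(0) = 60.
Gradient descent moves in the -g' direction, i.e. u is decreasing.
The nearest critical point in that direction is u = -1, where g'' = 32 > 0 (a local minimum). The iterate converges there.

-1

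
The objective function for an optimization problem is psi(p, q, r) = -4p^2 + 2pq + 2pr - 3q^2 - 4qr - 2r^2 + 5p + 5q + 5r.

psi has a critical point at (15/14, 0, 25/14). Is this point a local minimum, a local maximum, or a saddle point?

local maximum

The Hessian is constant: H = [[-8, 2, 2], [2, -6, -4], [2, -4, -4]].
Leading principal minors: Δ₁ = -8, Δ₂ = 44, Δ₃ = -56.
The minors alternate sign starting negative (−, +, −), so H is negative definite: a local maximum.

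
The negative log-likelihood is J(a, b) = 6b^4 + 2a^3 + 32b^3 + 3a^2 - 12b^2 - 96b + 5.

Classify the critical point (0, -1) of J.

saddle point

The mixed partial ∂²J/∂a∂b is 0, so the Hessian at any point is diag(J_aa, J_bb) = diag(6(2a + 1), 24(3b^2 + 8b - 1)).
At (0, -1): H = diag(6, -144).
The eigenvalues have opposite signs, so H is indefinite: a saddle point.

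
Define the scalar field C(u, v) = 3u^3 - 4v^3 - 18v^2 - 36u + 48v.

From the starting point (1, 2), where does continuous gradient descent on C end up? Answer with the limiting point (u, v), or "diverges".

diverges

C is separable, so gradient descent decouples: u follows -∂C/∂u, v follows -∂C/∂v.
∂C/∂u = 9(u - 2)(u + 2); at u=1 this is -27, so u increases.
∂C/∂v = -12(v - 1)(v + 4); at v=2 this is -72, so v increases.
The v-coordinate has no critical point in that direction and runs off to infinity.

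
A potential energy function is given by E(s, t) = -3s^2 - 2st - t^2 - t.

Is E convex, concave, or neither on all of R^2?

E is quadratic, so its Hessian is the constant matrix H = [[-6, -2], [-2, -2]].
det(H) = 8, tr(H) = -8.
det(H) > 0 and tr(H) < 0, so H is negative definite everywhere: concave.

concave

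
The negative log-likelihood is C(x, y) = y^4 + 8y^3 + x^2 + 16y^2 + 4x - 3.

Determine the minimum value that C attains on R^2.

-7

C(x,y) separates as P(x) + Q(y) − 3, so its minimum is min P + min Q − 3.
P'(x) = 2x + 4 vanishes at x ∈ {-2}; Q'(y) = 4y(y + 2)(y + 4) vanishes at y ∈ {-4, -2, 0}.
Local minima of P (where P''>0): P(-2)=-4. Local minima of Q: Q(-4)=0, Q(0)=0.
So the global minimum of C is P(-2) + Q(-4) − 3 = -4 + 0 − 3 = -7, attained at (-2, -4).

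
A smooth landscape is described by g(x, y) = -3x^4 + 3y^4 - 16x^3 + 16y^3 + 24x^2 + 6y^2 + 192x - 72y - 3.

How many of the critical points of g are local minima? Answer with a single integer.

g separates as a function of x plus a function of y, so ∇g=0 decouples.
∂g/∂x = -12(x - 2)(x + 2)(x + 4) = 0 at x ∈ {-4, -2, 2}; ∂g/∂y = 12(y - 1)(y + 2)(y + 3) = 0 at y ∈ {-3, -2, 1}.
The Hessian is diagonal: diag(g_xx, g_yy). Second derivatives: g_xx(-4)=-144, g_xx(-2)=96, g_xx(2)=-288; g_yy(-3)=48, g_yy(-2)=-36, g_yy(1)=144.
Local minima occur where both diagonal entries positive: (-2, -3), (-2, 1). Count: 2.

2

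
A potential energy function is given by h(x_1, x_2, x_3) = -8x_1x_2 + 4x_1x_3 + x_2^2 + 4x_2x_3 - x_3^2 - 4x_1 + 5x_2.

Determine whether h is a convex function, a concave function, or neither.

neither

h is quadratic, so its Hessian is the constant matrix H = [[0, -8, 4], [-8, 2, 4], [4, 4, -2]].
Leading principal minors: 0, -64, -160.
Neither pattern holds ⇒ H is indefinite ⇒ neither convex nor concave.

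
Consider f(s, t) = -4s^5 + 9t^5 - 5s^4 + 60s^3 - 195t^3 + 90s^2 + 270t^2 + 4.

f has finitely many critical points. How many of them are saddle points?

f separates as a function of s plus a function of t, so ∇f=0 decouples.
∂f/∂s = -20s(s - 3)(s + 1)(s + 3) = 0 at s ∈ {-3, -1, 0, 3}; ∂f/∂t = 45t(t - 3)(t - 1)(t + 4) = 0 at t ∈ {-4, 0, 1, 3}.
The Hessian is diagonal: diag(f_ss, f_tt). Second derivatives: f_ss(-3)=720, f_ss(-1)=-160, f_ss(0)=180, f_ss(3)=-1440; f_tt(-4)=-6300, f_tt(0)=540, f_tt(1)=-450, f_tt(3)=1890.
Saddle points occur where the two diagonal entries have opposite signs: (-3, -4), (-3, 1), (-1, 0), (-1, 3), (0, -4), (0, 1), (3, 0), (3, 3). Count: 8.

8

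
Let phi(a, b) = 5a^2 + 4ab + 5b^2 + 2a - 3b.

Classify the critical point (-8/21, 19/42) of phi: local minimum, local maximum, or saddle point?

local minimum

The Hessian of phi is constant: H = [[10, 4], [4, 10]].
det(H) = 10·10 − 4² = 84.
det(H) > 0 and tr(H) = 20 > 0, so H is positive definite and the point is a local minimum.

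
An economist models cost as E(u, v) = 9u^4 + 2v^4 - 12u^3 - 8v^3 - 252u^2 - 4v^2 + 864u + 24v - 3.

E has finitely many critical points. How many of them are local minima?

4

E separates as a function of u plus a function of v, so ∇E=0 decouples.
∂E/∂u = 36(u - 3)(u - 2)(u + 4) = 0 at u ∈ {-4, 2, 3}; ∂E/∂v = 8(v - 3)(v - 1)(v + 1) = 0 at v ∈ {-1, 1, 3}.
The Hessian is diagonal: diag(E_uu, E_vv). Second derivatives: E_uu(-4)=1512, E_uu(2)=-216, E_uu(3)=252; E_vv(-1)=64, E_vv(1)=-32, E_vv(3)=64.
Local minima occur where both diagonal entries positive: (-4, -1), (-4, 3), (3, -1), (3, 3). Count: 4.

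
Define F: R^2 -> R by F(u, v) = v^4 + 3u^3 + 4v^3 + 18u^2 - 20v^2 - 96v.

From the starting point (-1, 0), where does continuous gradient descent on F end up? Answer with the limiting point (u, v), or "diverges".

(0, 3)

F is separable, so gradient descent decouples: u follows -∂F/∂u, v follows -∂F/∂v.
∂F/∂u = 9u(u + 4); at u=-1 this is -27, so u increases.
∂F/∂v = 4(v - 3)(v + 2)(v + 4); at v=0 this is -96, so v increases.
u converges to its nearest critical value 0 (a local min of the u-part); v converges to 3. The iterate converges to (0, 3).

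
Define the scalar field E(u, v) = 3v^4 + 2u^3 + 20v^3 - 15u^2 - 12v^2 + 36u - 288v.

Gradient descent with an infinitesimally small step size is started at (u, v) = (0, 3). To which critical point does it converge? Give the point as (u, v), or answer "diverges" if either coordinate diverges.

diverges

E is separable, so gradient descent decouples: u follows -∂E/∂u, v follows -∂E/∂v.
∂E/∂u = 6(u - 3)(u - 2); at u=0 this is 36, so u decreases.
∂E/∂v = 12(v - 2)(v + 3)(v + 4); at v=3 this is 504, so v decreases.
The u-coordinate has no critical point in that direction and runs off to infinity.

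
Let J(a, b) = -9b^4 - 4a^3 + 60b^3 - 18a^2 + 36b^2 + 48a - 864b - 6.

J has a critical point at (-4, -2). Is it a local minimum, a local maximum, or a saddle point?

The mixed partial ∂²J/∂a∂b is 0, so the Hessian at any point is diag(J_aa, J_bb) = diag(-12(2a + 3), 36(-3b^2 + 10b + 2)).
At (-4, -2): H = diag(60, -1080).
The eigenvalues have opposite signs, so H is indefinite: a saddle point.

saddle point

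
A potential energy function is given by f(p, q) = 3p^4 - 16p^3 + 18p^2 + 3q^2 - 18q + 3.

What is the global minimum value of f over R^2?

f(p,q) separates as A(p) + B(q) + 3, so its minimum is min A + min B + 3.
A'(p) = 12p(p - 3)(p - 1) vanishes at p ∈ {0, 1, 3}; B'(q) = 6q - 18 vanishes at q ∈ {3}.
Local minima of A (where A''>0): A(0)=0, A(3)=-27. Local minima of B: B(3)=-27.
So the global minimum of f is A(3) + B(3) + 3 = -27 − 27 + 3 = -51, attained at (3, 3).

-51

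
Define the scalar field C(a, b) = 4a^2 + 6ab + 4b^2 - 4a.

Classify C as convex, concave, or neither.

C is quadratic, so its Hessian is the constant matrix H = [[8, 6], [6, 8]].
det(H) = 28, tr(H) = 16.
det(H) > 0 and tr(H) > 0, so H is positive definite everywhere: convex.

convex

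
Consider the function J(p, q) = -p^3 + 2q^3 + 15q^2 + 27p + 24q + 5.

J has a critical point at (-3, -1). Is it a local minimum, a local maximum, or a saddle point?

The mixed partial ∂²J/∂p∂q is 0, so the Hessian at any point is diag(J_pp, J_qq) = diag(-6p, 6(2q + 5)).
At (-3, -1): H = diag(18, 18).
Both eigenvalues are positive, so H is positive definite: a local minimum.

local minimum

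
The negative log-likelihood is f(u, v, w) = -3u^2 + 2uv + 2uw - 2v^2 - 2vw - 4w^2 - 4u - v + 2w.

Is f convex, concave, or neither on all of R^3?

f is quadratic, so its Hessian is the constant matrix H = [[-6, 2, 2], [2, -4, -2], [2, -2, -8]].
Leading principal minors: -6, 20, -136.
Signs alternate −, +, − ⇒ H ≺ 0 ⇒ concave.

concave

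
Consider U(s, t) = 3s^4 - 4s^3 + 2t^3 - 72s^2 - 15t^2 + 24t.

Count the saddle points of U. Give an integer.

U separates as a function of s plus a function of t, so ∇U=0 decouples.
∂U/∂s = 12s(s - 4)(s + 3) = 0 at s ∈ {-3, 0, 4}; ∂U/∂t = 6(t - 4)(t - 1) = 0 at t ∈ {1, 4}.
The Hessian is diagonal: diag(U_ss, U_tt). Second derivatives: U_ss(-3)=252, U_ss(0)=-144, U_ss(4)=336; U_tt(1)=-18, U_tt(4)=18.
Saddle points occur where the two diagonal entries have opposite signs: (-3, 1), (0, 4), (4, 1). Count: 3.

3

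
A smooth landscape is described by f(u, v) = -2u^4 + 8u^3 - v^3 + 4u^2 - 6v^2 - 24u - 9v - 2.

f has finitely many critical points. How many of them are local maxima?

2

f separates as a function of u plus a function of v, so ∇f=0 decouples.
∂f/∂u = -8(u - 3)(u - 1)(u + 1) = 0 at u ∈ {-1, 1, 3}; ∂f/∂v = -3(v + 1)(v + 3) = 0 at v ∈ {-3, -1}.
The Hessian is diagonal: diag(f_uu, f_vv). Second derivatives: f_uu(-1)=-64, f_uu(1)=32, f_uu(3)=-64; f_vv(-3)=6, f_vv(-1)=-6.
Local maxima occur where both diagonal entries negative: (-1, -1), (3, -1). Count: 2.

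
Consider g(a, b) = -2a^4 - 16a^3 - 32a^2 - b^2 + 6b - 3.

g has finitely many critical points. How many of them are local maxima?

g separates as a function of a plus a function of b, so ∇g=0 decouples.
∂g/∂a = -8a(a + 2)(a + 4) = 0 at a ∈ {-4, -2, 0}; ∂g/∂b = -2(b - 3) = 0 at b ∈ {3}.
The Hessian is diagonal: diag(g_aa, g_bb). Second derivatives: g_aa(-4)=-64, g_aa(-2)=32, g_aa(0)=-64; g_bb(3)=-2.
Local maxima occur where both diagonal entries negative: (-4, 3), (0, 3). Count: 2.

2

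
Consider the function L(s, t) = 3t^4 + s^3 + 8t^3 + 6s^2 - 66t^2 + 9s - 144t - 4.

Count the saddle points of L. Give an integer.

L separates as a function of s plus a function of t, so ∇L=0 decouples.
∂L/∂s = 3(s + 1)(s + 3) = 0 at s ∈ {-3, -1}; ∂L/∂t = 12(t - 3)(t + 1)(t + 4) = 0 at t ∈ {-4, -1, 3}.
The Hessian is diagonal: diag(L_ss, L_tt). Second derivatives: L_ss(-3)=-6, L_ss(-1)=6; L_tt(-4)=252, L_tt(-1)=-144, L_tt(3)=336.
Saddle points occur where the two diagonal entries have opposite signs: (-3, -4), (-3, 3), (-1, -1). Count: 3.

3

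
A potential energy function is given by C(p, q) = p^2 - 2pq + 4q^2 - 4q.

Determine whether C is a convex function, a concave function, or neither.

convex

C is quadratic, so its Hessian is the constant matrix H = [[2, -2], [-2, 8]].
det(H) = 12, tr(H) = 10.
det(H) > 0 and tr(H) > 0, so H is positive definite everywhere: convex.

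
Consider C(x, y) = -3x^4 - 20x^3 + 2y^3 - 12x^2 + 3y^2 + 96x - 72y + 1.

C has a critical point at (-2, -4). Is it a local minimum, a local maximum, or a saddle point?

saddle point

The mixed partial ∂²C/∂x∂y is 0, so the Hessian at any point is diag(C_xx, C_yy) = diag(-12(3x^2 + 10x + 2), 6(2y + 1)).
At (-2, -4): H = diag(72, -42).
The eigenvalues have opposite signs, so H is indefinite: a saddle point.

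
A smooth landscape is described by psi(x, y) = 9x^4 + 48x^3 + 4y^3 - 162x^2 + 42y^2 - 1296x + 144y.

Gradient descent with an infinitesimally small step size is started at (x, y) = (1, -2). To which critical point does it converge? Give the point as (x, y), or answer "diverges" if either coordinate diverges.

psi is separable, so gradient descent decouples: x follows -∂psi/∂x, y follows -∂psi/∂y.
∂psi/∂x = 36(x - 3)(x + 3)(x + 4); at x=1 this is -1440, so x increases.
∂psi/∂y = 12(y + 3)(y + 4); at y=-2 this is 24, so y decreases.
x converges to its nearest critical value 3 (a local min of the x-part); y converges to -3. The iterate converges to (3, -3).

(3, -3)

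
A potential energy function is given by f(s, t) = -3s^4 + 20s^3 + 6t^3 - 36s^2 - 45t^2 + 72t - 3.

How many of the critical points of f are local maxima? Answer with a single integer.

f separates as a function of s plus a function of t, so ∇f=0 decouples.
∂f/∂s = -12s(s - 3)(s - 2) = 0 at s ∈ {0, 2, 3}; ∂f/∂t = 18(t - 4)(t - 1) = 0 at t ∈ {1, 4}.
The Hessian is diagonal: diag(f_ss, f_tt). Second derivatives: f_ss(0)=-72, f_ss(2)=24, f_ss(3)=-36; f_tt(1)=-54, f_tt(4)=54.
Local maxima occur where both diagonal entries negative: (0, 1), (3, 1). Count: 2.

2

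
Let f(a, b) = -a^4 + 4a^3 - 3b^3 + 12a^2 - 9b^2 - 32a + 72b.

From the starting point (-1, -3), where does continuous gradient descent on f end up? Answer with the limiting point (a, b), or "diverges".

(1, -4)

f is separable, so gradient descent decouples: a follows -∂f/∂a, b follows -∂f/∂b.
∂f/∂a = -4(a - 4)(a - 1)(a + 2); at a=-1 this is -40, so a increases.
∂f/∂b = -9(b - 2)(b + 4); at b=-3 this is 45, so b decreases.
a converges to its nearest critical value 1 (a local min of the a-part); b converges to -4. The iterate converges to (1, -4).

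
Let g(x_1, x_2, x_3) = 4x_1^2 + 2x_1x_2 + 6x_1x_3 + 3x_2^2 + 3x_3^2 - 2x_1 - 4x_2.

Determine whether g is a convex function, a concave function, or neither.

g is quadratic, so its Hessian is the constant matrix H = [[8, 2, 6], [2, 6, 0], [6, 0, 6]].
Leading principal minors: 8, 44, 48.
All positive ⇒ H ≻ 0 ⇒ convex.

convex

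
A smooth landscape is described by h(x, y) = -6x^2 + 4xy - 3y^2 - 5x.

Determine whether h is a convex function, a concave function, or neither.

concave

h is quadratic, so its Hessian is the constant matrix H = [[-12, 4], [4, -6]].
det(H) = 56, tr(H) = -18.
det(H) > 0 and tr(H) < 0, so H is negative definite everywhere: concave.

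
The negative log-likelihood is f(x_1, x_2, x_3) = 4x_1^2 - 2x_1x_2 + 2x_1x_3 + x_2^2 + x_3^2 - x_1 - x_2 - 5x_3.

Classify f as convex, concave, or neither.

convex

f is quadratic, so its Hessian is the constant matrix H = [[8, -2, 2], [-2, 2, 0], [2, 0, 2]].
Leading principal minors: 8, 12, 16.
All positive ⇒ H ≻ 0 ⇒ convex.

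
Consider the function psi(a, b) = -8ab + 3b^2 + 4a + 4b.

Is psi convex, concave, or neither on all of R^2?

psi is quadratic, so its Hessian is the constant matrix H = [[0, -8], [-8, 6]].
det(H) = -64, tr(H) = 6.
det(H) < 0, so H is indefinite: neither convex nor concave.

neither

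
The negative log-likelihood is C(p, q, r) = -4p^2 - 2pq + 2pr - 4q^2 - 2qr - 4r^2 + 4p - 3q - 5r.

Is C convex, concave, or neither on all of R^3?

C is quadratic, so its Hessian is the constant matrix H = [[-8, -2, 2], [-2, -8, -2], [2, -2, -8]].
Leading principal minors: -8, 60, -400.
Signs alternate −, +, − ⇒ H ≺ 0 ⇒ concave.

concave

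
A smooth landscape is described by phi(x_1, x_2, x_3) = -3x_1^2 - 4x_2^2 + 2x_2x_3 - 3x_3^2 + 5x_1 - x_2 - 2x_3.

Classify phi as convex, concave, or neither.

concave

phi is quadratic, so its Hessian is the constant matrix H = [[-6, 0, 0], [0, -8, 2], [0, 2, -6]].
Leading principal minors: -6, 48, -264.
Signs alternate −, +, − ⇒ H ≺ 0 ⇒ concave.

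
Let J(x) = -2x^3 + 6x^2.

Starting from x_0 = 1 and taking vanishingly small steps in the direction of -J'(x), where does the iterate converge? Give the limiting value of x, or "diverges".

0

J'(x) = -6x(x - 2), so J'(1) = 6.
Gradient descent moves in the -J' direction, i.e. x is decreasing.
The nearest critical point in that direction is x = 0, where J'' = 12 > 0 (a local minimum). The iterate converges there.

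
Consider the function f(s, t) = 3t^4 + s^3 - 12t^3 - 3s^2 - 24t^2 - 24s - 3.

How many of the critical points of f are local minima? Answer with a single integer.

f separates as a function of s plus a function of t, so ∇f=0 decouples.
∂f/∂s = 3(s - 4)(s + 2) = 0 at s ∈ {-2, 4}; ∂f/∂t = 12t(t - 4)(t + 1) = 0 at t ∈ {-1, 0, 4}.
The Hessian is diagonal: diag(f_ss, f_tt). Second derivatives: f_ss(-2)=-18, f_ss(4)=18; f_tt(-1)=60, f_tt(0)=-48, f_tt(4)=240.
Local minima occur where both diagonal entries positive: (4, -1), (4, 4). Count: 2.

2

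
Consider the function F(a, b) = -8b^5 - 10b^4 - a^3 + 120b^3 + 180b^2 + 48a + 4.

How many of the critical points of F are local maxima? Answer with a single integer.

2

F separates as a function of a plus a function of b, so ∇F=0 decouples.
∂F/∂a = -3(a - 4)(a + 4) = 0 at a ∈ {-4, 4}; ∂F/∂b = -40b(b - 3)(b + 1)(b + 3) = 0 at b ∈ {-3, -1, 0, 3}.
The Hessian is diagonal: diag(F_aa, F_bb). Second derivatives: F_aa(-4)=24, F_aa(4)=-24; F_bb(-3)=1440, F_bb(-1)=-320, F_bb(0)=360, F_bb(3)=-2880.
Local maxima occur where both diagonal entries negative: (4, -1), (4, 3). Count: 2.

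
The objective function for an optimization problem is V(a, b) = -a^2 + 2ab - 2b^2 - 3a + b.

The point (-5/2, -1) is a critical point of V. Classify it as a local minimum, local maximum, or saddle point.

local maximum

The Hessian of V is constant: H = [[-2, 2], [2, -4]].
det(H) = (-2)·(-4) − 2² = 4.
det(H) > 0 and tr(H) = -6 < 0, so H is negative definite and the point is a local maximum.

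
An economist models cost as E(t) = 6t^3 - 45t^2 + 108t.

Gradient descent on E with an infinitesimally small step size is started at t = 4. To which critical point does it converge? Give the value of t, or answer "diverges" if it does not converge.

E'(t) = 18(t - 3)(t - 2), so E'(4) = 36.
Gradient descent moves in the -E' direction, i.e. t is decreasing.
The nearest critical point in that direction is t = 3, where E'' = 18 > 0 (a local minimum). The iterate converges there.

3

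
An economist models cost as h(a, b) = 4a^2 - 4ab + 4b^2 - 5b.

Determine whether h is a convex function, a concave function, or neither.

convex

h is quadratic, so its Hessian is the constant matrix H = [[8, -4], [-4, 8]].
det(H) = 48, tr(H) = 16.
det(H) > 0 and tr(H) > 0, so H is positive definite everywhere: convex.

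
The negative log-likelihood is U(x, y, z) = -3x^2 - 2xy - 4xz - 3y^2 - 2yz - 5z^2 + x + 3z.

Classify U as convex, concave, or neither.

U is quadratic, so its Hessian is the constant matrix H = [[-6, -2, -4], [-2, -6, -2], [-4, -2, -10]].
Leading principal minors: -6, 32, -232.
Signs alternate −, +, − ⇒ H ≺ 0 ⇒ concave.

concave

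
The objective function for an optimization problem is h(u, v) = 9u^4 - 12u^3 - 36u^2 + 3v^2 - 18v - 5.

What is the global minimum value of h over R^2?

-128

h(u,v) separates as P(u) + Q(v) − 5, so its minimum is min P + min Q − 5.
P'(u) = 36u(u - 2)(u + 1) vanishes at u ∈ {-1, 0, 2}; Q'(v) = 6v - 18 vanishes at v ∈ {3}.
Local minima of P (where P''>0): P(-1)=-15, P(2)=-96. Local minima of Q: Q(3)=-27.
So the global minimum of h is P(2) + Q(3) − 5 = -96 − 27 − 5 = -128, attained at (2, 3).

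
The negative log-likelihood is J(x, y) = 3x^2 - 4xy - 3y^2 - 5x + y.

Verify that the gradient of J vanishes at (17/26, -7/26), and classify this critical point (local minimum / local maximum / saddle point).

∇J = (6x - 4y - 5, -4x - 6y + 1); substituting (17/26, -7/26) gives ∇J = (0, 0), so (17/26, -7/26) is indeed a critical point.
The Hessian of J is constant: H = [[6, -4], [-4, -6]].
det(H) = 6·(-6) − (-4)² = -52.
Since det(H) < 0, H is indefinite and the critical point is a saddle point.

saddle point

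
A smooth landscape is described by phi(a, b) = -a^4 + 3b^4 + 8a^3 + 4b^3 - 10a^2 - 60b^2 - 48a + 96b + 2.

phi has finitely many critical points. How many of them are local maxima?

phi separates as a function of a plus a function of b, so ∇phi=0 decouples.
∂phi/∂a = -4(a - 4)(a - 3)(a + 1) = 0 at a ∈ {-1, 3, 4}; ∂phi/∂b = 12(b - 2)(b - 1)(b + 4) = 0 at b ∈ {-4, 1, 2}.
The Hessian is diagonal: diag(phi_aa, phi_bb). Second derivatives: phi_aa(-1)=-80, phi_aa(3)=16, phi_aa(4)=-20; phi_bb(-4)=360, phi_bb(1)=-60, phi_bb(2)=72.
Local maxima occur where both diagonal entries negative: (-1, 1), (4, 1). Count: 2.

2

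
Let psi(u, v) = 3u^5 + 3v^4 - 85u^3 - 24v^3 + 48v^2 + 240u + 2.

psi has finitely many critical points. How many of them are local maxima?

2

psi separates as a function of u plus a function of v, so ∇psi=0 decouples.
∂psi/∂u = 15(u - 4)(u - 1)(u + 1)(u + 4) = 0 at u ∈ {-4, -1, 1, 4}; ∂psi/∂v = 12v(v - 4)(v - 2) = 0 at v ∈ {0, 2, 4}.
The Hessian is diagonal: diag(psi_uu, psi_vv). Second derivatives: psi_uu(-4)=-1800, psi_uu(-1)=450, psi_uu(1)=-450, psi_uu(4)=1800; psi_vv(0)=96, psi_vv(2)=-48, psi_vv(4)=96.
Local maxima occur where both diagonal entries negative: (-4, 2), (1, 2). Count: 2.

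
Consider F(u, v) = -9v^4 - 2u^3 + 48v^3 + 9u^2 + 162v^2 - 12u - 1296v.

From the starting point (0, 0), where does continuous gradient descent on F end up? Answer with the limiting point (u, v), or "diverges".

F is separable, so gradient descent decouples: u follows -∂F/∂u, v follows -∂F/∂v.
∂F/∂u = -6(u - 2)(u - 1); at u=0 this is -12, so u increases.
∂F/∂v = -36(v - 4)(v - 3)(v + 3); at v=0 this is -1296, so v increases.
u converges to its nearest critical value 1 (a local min of the u-part); v converges to 3. The iterate converges to (1, 3).

(1, 3)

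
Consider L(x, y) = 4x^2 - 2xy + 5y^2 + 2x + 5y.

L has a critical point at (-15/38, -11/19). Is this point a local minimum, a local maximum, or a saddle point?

local minimum

The Hessian of L is constant: H = [[8, -2], [-2, 10]].
det(H) = 8·10 − (-2)² = 76.
det(H) > 0 and tr(H) = 18 > 0, so H is positive definite and the point is a local minimum.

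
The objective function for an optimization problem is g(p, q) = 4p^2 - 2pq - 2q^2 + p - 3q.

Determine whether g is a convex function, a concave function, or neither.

g is quadratic, so its Hessian is the constant matrix H = [[8, -2], [-2, -4]].
det(H) = -36, tr(H) = 4.
det(H) < 0, so H is indefinite: neither convex nor concave.

neither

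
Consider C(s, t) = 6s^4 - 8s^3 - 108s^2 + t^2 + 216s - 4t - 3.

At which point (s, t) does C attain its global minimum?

(-3, 2)

C(s,t) separates as P(s) + Q(t) − 3, so its minimum is min P + min Q − 3.
P'(s) = 24(s - 3)(s - 1)(s + 3) vanishes at s ∈ {-3, 1, 3}; Q'(t) = 2(t - 2) vanishes at t ∈ {2}.
Local minima of P (where P''>0): P(-3)=-918, P(3)=-54. Local minima of Q: Q(2)=-4.
So the global minimum of C is P(-3) + Q(2) − 3 = -918 − 4 − 3 = -925, attained at (-3, 2).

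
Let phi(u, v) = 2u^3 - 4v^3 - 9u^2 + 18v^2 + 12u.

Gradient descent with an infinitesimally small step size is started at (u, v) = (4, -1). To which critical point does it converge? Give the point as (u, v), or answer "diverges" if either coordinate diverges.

phi is separable, so gradient descent decouples: u follows -∂phi/∂u, v follows -∂phi/∂v.
∂phi/∂u = 6(u - 2)(u - 1); at u=4 this is 36, so u decreases.
∂phi/∂v = -12v(v - 3); at v=-1 this is -48, so v increases.
u converges to its nearest critical value 2 (a local min of the u-part); v converges to 0. The iterate converges to (2, 0).

(2, 0)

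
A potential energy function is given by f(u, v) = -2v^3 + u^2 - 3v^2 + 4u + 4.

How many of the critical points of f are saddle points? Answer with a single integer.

1

f separates as a function of u plus a function of v, so ∇f=0 decouples.
∂f/∂u = 2(u + 2) = 0 at u ∈ {-2}; ∂f/∂v = -6v(v + 1) = 0 at v ∈ {-1, 0}.
The Hessian is diagonal: diag(f_uu, f_vv). Second derivatives: f_uu(-2)=2; f_vv(-1)=6, f_vv(0)=-6.
Saddle points occur where the two diagonal entries have opposite signs: (-2, 0). Count: 1.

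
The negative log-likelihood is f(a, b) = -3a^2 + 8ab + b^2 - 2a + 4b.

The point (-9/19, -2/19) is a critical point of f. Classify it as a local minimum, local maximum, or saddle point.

saddle point

The Hessian of f is constant: H = [[-6, 8], [8, 2]].
det(H) = (-6)·2 − 8² = -76.
Since det(H) < 0, H is indefinite and the critical point is a saddle point.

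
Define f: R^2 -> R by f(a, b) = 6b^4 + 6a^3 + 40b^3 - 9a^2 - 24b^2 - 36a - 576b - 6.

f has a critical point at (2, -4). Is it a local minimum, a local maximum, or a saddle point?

The mixed partial ∂²f/∂a∂b is 0, so the Hessian at any point is diag(f_aa, f_bb) = diag(18(2a - 1), 24(3b^2 + 10b - 2)).
At (2, -4): H = diag(54, 144).
Both eigenvalues are positive, so H is positive definite: a local minimum.

local minimum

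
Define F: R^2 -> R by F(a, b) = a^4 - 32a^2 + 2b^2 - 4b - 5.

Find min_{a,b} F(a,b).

F(a,b) separates as P(a) + Q(b) − 5, so its minimum is min P + min Q − 5.
P'(a) = 4a(a - 4)(a + 4) vanishes at a ∈ {-4, 0, 4}; Q'(b) = 4b - 4 vanishes at b ∈ {1}.
Local minima of P (where P''>0): P(-4)=-256, P(4)=-256. Local minima of Q: Q(1)=-2.
So the global minimum of F is P(-4) + Q(1) − 5 = -256 − 2 − 5 = -263, attained at (-4, 1).

-263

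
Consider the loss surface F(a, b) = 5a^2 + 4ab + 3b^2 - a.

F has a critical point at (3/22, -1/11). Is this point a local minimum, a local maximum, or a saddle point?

The Hessian of F is constant: H = [[10, 4], [4, 6]].
det(H) = 10·6 − 4² = 44.
det(H) > 0 and tr(H) = 16 > 0, so H is positive definite and the point is a local minimum.

local minimum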